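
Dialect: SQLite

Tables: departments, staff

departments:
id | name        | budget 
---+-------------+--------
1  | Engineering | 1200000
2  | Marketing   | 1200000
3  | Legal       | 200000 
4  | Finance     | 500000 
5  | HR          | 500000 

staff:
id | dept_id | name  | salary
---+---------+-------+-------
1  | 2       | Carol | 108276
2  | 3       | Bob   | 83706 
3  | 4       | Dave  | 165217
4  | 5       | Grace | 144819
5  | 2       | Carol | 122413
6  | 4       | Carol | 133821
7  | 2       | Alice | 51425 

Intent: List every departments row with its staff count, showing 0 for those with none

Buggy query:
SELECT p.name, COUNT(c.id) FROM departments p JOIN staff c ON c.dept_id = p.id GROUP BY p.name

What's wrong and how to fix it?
Bug: An inner join excludes parents with zero children

Fix: Use LEFT JOIN so parents without children still appear (COUNT(c.id) gives 0)

Corrected query:
SELECT p.name, COUNT(c.id) FROM departments p LEFT JOIN staff c ON c.dept_id = p.id GROUP BY p.name

Result:
name        | COUNT(c.id)
------------+------------
Engineering | 0          
Finance     | 2          
HR          | 1          
Legal       | 1          
Marketing   | 3          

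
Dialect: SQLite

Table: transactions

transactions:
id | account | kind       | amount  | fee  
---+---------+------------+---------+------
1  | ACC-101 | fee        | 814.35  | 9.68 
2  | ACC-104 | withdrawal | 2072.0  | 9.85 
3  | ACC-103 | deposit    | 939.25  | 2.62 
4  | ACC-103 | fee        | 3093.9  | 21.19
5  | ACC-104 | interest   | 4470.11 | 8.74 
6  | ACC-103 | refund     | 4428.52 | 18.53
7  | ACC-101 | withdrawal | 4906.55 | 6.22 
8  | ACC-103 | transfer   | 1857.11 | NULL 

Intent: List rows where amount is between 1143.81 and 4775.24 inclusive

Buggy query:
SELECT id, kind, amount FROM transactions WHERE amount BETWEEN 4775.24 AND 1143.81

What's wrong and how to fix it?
Bug: BETWEEN expects the lower bound first; with 4775.24 AND 1143.81 the range is empty

Fix: Swap the bounds so the smaller value comes first

Corrected query:
SELECT id, kind, amount FROM transactions WHERE amount BETWEEN 1143.81 AND 4775.24

Result:
id | kind       | amount 
---+------------+--------
2  | withdrawal | 2072   
4  | fee        | 3093.9 
5  | interest   | 4470.11
6  | refund     | 4428.52
8  | transfer   | 1857.11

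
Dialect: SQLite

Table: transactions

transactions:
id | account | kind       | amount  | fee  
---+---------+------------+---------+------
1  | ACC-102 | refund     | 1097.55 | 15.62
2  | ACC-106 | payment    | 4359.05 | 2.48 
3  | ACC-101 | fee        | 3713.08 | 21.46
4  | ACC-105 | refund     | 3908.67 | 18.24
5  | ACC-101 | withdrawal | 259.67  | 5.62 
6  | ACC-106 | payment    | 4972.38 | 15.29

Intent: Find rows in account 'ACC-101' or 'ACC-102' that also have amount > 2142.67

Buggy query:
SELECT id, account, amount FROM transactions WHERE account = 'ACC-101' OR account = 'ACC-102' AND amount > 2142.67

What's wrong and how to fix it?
Bug: Without parentheses, AND is evaluated before OR, so the amount filter only applies to the 'ACC-102' branch

Fix: Group the OR with parentheses (or use IN), then AND the threshold

Corrected query:
SELECT id, account, amount FROM transactions WHERE (account = 'ACC-101' OR account = 'ACC-102') AND amount > 2142.67

Result:
id | account | amount 
---+---------+--------
3  | ACC-101 | 3713.08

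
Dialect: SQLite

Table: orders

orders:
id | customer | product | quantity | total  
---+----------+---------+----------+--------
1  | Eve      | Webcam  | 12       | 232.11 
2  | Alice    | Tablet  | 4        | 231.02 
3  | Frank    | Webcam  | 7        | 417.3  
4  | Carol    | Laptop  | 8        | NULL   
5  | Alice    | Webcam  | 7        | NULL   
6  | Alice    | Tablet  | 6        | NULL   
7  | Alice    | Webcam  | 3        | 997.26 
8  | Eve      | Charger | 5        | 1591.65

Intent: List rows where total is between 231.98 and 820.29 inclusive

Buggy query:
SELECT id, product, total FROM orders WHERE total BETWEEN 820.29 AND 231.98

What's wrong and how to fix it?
Bug: BETWEEN expects the lower bound first; with 820.29 AND 231.98 the range is empty

Fix: Write BETWEEN 231.98 AND 820.29

Corrected query:
SELECT id, product, total FROM orders WHERE total BETWEEN 231.98 AND 820.29

Result:
id | product | total 
---+---------+-------
1  | Webcam  | 232.11
3  | Webcam  | 417.3 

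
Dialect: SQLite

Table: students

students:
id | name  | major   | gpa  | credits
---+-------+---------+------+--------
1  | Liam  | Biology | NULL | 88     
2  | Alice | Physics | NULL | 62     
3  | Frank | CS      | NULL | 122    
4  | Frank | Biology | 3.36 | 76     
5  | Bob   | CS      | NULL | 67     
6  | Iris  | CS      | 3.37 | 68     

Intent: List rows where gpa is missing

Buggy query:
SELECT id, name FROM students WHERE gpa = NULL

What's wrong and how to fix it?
Bug: '= NULL' is always unknown in SQL three-valued logic, so no rows match

Fix: Use IS NULL to test for NULL

Corrected query:
SELECT id, name FROM students WHERE gpa IS NULL

Result:
id | name 
---+------
1  | Liam 
2  | Alice
3  | Frank
5  | Bob  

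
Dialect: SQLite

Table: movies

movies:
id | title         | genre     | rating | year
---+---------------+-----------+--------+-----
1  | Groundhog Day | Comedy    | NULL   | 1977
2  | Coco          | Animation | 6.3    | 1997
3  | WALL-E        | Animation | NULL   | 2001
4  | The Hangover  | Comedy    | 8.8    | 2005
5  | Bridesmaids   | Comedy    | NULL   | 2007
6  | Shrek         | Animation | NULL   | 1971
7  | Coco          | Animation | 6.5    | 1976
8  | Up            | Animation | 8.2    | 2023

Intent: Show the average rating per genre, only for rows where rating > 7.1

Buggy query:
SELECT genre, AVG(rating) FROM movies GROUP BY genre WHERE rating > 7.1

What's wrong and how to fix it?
Bug: Row-level WHERE must come before GROUP BY in the clause order

Fix: Place WHERE between FROM and GROUP BY

Corrected query:
SELECT genre, AVG(rating) FROM movies WHERE rating > 7.1 GROUP BY genre

Result:
genre     | AVG(rating)
----------+------------
Animation | 8.2        
Comedy    | 8.8        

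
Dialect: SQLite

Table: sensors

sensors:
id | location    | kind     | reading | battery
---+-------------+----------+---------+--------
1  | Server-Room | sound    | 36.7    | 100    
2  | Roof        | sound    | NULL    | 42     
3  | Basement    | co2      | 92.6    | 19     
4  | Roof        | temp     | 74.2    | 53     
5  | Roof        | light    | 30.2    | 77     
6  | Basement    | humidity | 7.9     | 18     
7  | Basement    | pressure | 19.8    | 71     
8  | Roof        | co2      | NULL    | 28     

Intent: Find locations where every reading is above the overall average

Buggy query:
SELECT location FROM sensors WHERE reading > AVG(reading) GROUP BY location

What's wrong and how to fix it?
Bug: WHERE evaluates per row before aggregation, so AVG() is unavailable

Fix: Compute the overall average in a scalar subquery and compare each group's MIN against it in HAVING

Corrected query:
SELECT location FROM sensors GROUP BY location HAVING MIN(reading) > (SELECT AVG(reading) FROM sensors)

Result:
(no rows)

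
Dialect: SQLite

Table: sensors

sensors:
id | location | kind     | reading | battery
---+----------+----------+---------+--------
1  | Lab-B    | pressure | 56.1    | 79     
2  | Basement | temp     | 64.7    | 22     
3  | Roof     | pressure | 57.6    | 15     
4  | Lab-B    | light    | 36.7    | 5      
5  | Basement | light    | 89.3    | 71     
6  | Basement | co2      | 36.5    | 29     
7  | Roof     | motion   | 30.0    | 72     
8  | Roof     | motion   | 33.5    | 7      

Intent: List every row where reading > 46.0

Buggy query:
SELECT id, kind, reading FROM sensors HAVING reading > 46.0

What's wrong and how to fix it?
Bug: This is a non-aggregate query (no GROUP BY, no aggregates), so in SQLite the HAVING clause is invalid here; a row-level condition belongs in WHERE

Fix: Replace HAVING with WHERE since the condition applies to individual rows

Corrected query:
SELECT id, kind, reading FROM sensors WHERE reading > 46.0

Result:
id | kind     | reading
---+----------+--------
1  | pressure | 56.1   
2  | temp     | 64.7   
3  | pressure | 57.6   
5  | light    | 89.3   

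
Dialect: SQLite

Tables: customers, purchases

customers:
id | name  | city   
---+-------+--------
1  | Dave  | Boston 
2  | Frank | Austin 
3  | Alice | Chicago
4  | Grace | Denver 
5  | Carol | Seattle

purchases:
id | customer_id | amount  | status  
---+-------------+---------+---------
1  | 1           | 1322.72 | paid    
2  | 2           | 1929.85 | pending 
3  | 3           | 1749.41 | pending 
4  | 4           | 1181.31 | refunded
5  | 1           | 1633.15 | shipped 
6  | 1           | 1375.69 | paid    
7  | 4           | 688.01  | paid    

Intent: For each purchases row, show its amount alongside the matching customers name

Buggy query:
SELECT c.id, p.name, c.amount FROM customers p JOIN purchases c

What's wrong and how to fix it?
Bug: Missing join condition: each purchases row is matched to all customers rows instead of just its own

Fix: Add ON c.customer_id = p.id to the JOIN

Corrected query:
SELECT c.id, p.name, c.amount FROM customers p JOIN purchases c ON c.customer_id = p.id

Result:
id | name  | amount 
---+-------+--------
1  | Dave  | 1322.72
2  | Frank | 1929.85
3  | Alice | 1749.41
4  | Grace | 1181.31
5  | Dave  | 1633.15
6  | Dave  | 1375.69
7  | Grace | 688.01 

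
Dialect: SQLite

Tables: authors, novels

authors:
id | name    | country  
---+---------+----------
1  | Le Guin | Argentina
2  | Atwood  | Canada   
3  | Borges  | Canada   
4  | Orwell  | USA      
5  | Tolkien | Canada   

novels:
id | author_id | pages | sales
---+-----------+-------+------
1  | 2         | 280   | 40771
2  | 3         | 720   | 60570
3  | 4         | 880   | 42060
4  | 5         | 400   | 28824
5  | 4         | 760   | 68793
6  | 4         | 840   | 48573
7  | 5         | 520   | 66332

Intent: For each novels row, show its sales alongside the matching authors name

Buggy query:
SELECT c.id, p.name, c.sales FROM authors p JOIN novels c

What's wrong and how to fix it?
Bug: Missing join condition: each novels row is matched to all authors rows instead of just its own

Fix: Specify the join condition linking the foreign key to the parent id

Corrected query:
SELECT c.id, p.name, c.sales FROM authors p JOIN novels c ON c.author_id = p.id

Result:
id | name    | sales
---+---------+------
1  | Atwood  | 40771
2  | Borges  | 60570
3  | Orwell  | 42060
4  | Tolkien | 28824
5  | Orwell  | 68793
6  | Orwell  | 48573
7  | Tolkien | 66332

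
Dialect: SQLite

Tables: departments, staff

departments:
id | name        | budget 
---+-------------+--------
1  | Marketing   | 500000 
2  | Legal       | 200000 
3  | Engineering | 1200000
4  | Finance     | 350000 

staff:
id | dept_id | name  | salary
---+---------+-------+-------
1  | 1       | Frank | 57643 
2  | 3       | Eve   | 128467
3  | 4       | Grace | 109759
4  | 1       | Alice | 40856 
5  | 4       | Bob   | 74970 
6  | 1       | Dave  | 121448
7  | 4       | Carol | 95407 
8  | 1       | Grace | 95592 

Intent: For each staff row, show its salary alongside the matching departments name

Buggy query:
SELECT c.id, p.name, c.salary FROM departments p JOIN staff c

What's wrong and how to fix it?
Bug: Missing join condition: each staff row is matched to all departments rows instead of just its own

Fix: Add ON c.dept_id = p.id to the JOIN

Corrected query:
SELECT c.id, p.name, c.salary FROM departments p JOIN staff c ON c.dept_id = p.id

Result:
id | name        | salary
---+-------------+-------
1  | Marketing   | 57643 
2  | Engineering | 128467
3  | Finance     | 109759
4  | Marketing   | 40856 
5  | Finance     | 74970 
6  | Marketing   | 121448
7  | Finance     | 95407 
8  | Marketing   | 95592 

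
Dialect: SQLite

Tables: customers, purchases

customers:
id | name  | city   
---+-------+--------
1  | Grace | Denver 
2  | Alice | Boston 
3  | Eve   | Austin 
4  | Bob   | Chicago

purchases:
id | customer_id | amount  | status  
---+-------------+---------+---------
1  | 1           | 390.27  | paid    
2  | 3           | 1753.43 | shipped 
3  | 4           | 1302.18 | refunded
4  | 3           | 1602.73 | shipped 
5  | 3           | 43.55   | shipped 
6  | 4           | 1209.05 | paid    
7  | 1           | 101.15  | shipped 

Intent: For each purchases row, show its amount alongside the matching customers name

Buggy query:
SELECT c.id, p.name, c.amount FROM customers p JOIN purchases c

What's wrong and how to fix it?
Bug: Missing join condition: each purchases row is matched to all customers rows instead of just its own

Fix: Add ON c.customer_id = p.id to the JOIN

Corrected query:
SELECT c.id, p.name, c.amount FROM customers p JOIN purchases c ON c.customer_id = p.id

Result:
id | name  | amount 
---+-------+--------
1  | Grace | 390.27 
2  | Eve   | 1753.43
3  | Bob   | 1302.18
4  | Eve   | 1602.73
5  | Eve   | 43.55  
6  | Bob   | 1209.05
7  | Grace | 101.15 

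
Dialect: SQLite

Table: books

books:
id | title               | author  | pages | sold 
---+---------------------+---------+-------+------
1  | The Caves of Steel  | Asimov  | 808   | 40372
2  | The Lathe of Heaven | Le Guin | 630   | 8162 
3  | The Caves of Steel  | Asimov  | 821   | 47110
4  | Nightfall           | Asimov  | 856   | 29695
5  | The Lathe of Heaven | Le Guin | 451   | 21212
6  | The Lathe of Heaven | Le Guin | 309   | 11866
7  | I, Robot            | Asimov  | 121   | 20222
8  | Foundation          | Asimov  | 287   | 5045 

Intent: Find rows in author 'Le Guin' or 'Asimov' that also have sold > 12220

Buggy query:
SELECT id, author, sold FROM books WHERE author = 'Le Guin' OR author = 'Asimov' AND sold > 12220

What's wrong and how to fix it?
Bug: Without parentheses, AND is evaluated before OR, so the sold filter only applies to the 'Asimov' branch

Fix: Group the OR with parentheses (or use IN), then AND the threshold

Corrected query:
SELECT id, author, sold FROM books WHERE (author = 'Le Guin' OR author = 'Asimov') AND sold > 12220

Result:
id | author  | sold 
---+---------+------
1  | Asimov  | 40372
3  | Asimov  | 47110
4  | Asimov  | 29695
5  | Le Guin | 21212
7  | Asimov  | 20222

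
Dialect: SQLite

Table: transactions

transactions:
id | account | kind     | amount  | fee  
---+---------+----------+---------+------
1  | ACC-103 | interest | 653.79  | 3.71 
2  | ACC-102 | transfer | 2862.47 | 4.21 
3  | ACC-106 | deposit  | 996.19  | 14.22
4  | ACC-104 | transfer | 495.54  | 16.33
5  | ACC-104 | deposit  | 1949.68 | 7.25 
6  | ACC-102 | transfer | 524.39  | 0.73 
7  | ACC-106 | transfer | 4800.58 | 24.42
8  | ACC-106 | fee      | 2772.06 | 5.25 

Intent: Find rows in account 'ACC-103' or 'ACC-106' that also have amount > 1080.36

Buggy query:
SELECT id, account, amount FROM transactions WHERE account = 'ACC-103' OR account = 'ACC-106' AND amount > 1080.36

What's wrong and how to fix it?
Bug: Without parentheses, AND is evaluated before OR, so the amount filter only applies to the 'ACC-106' branch

Fix: Group the OR with parentheses (or use IN), then AND the threshold

Corrected query:
SELECT id, account, amount FROM transactions WHERE (account = 'ACC-103' OR account = 'ACC-106') AND amount > 1080.36

Result:
id | account | amount 
---+---------+--------
7  | ACC-106 | 4800.58
8  | ACC-106 | 2772.06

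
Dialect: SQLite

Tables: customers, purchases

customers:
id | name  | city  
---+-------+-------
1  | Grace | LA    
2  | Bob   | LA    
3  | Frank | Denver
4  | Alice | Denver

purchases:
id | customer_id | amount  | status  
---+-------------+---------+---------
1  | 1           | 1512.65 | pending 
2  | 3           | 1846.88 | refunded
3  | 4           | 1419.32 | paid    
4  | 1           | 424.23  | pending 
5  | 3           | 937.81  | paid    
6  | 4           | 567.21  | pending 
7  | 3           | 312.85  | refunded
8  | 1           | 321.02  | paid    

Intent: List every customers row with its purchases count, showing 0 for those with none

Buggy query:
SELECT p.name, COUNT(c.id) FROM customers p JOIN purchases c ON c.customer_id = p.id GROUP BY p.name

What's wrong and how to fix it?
Bug: INNER JOIN drops customers rows that have no matching purchases rows

Fix: Use LEFT JOIN so parents without children still appear (COUNT(c.id) gives 0)

Corrected query:
SELECT p.name, COUNT(c.id) FROM customers p LEFT JOIN purchases c ON c.customer_id = p.id GROUP BY p.name

Result:
name  | COUNT(c.id)
------+------------
Alice | 2          
Bob   | 0          
Frank | 3          
Grace | 3          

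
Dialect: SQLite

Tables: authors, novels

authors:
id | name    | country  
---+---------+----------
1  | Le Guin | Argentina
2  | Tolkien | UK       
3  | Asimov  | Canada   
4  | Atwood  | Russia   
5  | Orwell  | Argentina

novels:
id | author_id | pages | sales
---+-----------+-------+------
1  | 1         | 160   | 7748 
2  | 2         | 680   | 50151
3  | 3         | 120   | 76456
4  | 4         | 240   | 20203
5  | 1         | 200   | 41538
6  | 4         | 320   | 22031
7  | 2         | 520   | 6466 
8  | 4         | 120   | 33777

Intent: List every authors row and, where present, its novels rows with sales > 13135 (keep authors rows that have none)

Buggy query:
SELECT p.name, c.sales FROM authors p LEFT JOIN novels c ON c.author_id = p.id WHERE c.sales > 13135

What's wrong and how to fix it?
Bug: A WHERE condition on the right-hand table after LEFT JOIN drops unmatched parents

Fix: Move the right-table condition into the ON clause so unmatched parents are kept

Corrected query:
SELECT p.name, c.sales FROM authors p LEFT JOIN novels c ON c.author_id = p.id AND c.sales > 13135

Result:
name    | sales
--------+------
Le Guin | 41538
Tolkien | 50151
Asimov  | 76456
Atwood  | 20203
Atwood  | 22031
Atwood  | 33777
Orwell  | NULL 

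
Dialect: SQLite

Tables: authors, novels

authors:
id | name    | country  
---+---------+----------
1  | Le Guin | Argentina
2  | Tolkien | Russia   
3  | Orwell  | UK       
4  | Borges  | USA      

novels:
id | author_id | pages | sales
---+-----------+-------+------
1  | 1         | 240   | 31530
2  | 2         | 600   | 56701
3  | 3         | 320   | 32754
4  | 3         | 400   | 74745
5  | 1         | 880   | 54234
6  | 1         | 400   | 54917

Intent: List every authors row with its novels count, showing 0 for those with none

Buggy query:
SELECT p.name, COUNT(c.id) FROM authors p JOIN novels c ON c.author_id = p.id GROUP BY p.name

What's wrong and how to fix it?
Bug: An inner join excludes parents with zero children

Fix: Switch to LEFT JOIN to retain unmatched parent rows

Corrected query:
SELECT p.name, COUNT(c.id) FROM authors p LEFT JOIN novels c ON c.author_id = p.id GROUP BY p.name

Result:
name    | COUNT(c.id)
--------+------------
Borges  | 0          
Le Guin | 3          
Orwell  | 2          
Tolkien | 1          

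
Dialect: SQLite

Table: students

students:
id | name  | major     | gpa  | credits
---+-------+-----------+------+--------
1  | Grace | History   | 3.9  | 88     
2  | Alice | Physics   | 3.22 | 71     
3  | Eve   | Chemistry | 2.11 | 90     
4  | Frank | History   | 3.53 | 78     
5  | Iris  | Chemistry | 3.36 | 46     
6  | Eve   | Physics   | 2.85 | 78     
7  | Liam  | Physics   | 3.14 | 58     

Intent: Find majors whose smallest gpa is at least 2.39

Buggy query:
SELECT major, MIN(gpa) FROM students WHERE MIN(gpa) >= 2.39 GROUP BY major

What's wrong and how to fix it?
Bug: Aggregates like MIN are computed per group after WHERE runs

Fix: Use HAVING for the per-group MIN condition

Corrected query:
SELECT major, MIN(gpa) FROM students GROUP BY major HAVING MIN(gpa) >= 2.39

Result:
major   | MIN(gpa)
--------+---------
History | 3.53    
Physics | 2.85    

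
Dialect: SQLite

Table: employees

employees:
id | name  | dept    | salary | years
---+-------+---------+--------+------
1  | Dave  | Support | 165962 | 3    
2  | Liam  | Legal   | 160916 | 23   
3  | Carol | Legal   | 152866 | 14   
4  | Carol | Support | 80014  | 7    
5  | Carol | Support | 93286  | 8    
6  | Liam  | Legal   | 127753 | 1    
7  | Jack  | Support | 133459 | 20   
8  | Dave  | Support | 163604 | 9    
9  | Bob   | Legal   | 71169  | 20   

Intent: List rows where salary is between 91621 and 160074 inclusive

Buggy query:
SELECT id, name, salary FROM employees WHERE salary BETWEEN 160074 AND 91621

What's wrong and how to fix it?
Bug: BETWEEN expects the lower bound first; with 160074 AND 91621 the range is empty

Fix: Write BETWEEN 91621 AND 160074

Corrected query:
SELECT id, name, salary FROM employees WHERE salary BETWEEN 91621 AND 160074

Result:
id | name  | salary
---+-------+-------
3  | Carol | 152866
5  | Carol | 93286 
6  | Liam  | 127753
7  | Jack  | 133459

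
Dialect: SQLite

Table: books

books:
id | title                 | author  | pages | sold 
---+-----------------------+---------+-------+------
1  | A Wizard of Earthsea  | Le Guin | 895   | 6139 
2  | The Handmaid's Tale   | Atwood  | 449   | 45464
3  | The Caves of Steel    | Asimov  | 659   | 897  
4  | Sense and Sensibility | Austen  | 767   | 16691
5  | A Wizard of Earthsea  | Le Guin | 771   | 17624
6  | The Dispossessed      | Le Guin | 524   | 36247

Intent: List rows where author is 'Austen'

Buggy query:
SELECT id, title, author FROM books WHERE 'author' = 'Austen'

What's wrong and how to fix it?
Bug: 'author' in single quotes is a string literal, not the column; the comparison is literal-vs-literal and never true

Fix: Remove the quotes around the column name (or use double quotes for an identifier)

Corrected query:
SELECT id, title, author FROM books WHERE author = 'Austen'

Result:
id | title                 | author
---+-----------------------+-------
4  | Sense and Sensibility | Austen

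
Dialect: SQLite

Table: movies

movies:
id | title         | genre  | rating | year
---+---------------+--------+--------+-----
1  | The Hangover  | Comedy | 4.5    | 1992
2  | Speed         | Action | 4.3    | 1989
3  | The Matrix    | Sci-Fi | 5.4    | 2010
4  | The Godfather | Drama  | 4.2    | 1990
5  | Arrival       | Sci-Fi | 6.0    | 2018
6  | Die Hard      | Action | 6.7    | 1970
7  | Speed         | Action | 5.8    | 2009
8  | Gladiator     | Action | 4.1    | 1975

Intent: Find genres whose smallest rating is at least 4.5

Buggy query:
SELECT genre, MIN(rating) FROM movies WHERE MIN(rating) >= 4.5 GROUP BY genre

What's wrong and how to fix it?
Bug: Aggregates like MIN are computed per group after WHERE runs

Fix: Use HAVING for the per-group MIN condition

Corrected query:
SELECT genre, MIN(rating) FROM movies GROUP BY genre HAVING MIN(rating) >= 4.5

Result:
genre  | MIN(rating)
-------+------------
Comedy | 4.5        
Sci-Fi | 5.4        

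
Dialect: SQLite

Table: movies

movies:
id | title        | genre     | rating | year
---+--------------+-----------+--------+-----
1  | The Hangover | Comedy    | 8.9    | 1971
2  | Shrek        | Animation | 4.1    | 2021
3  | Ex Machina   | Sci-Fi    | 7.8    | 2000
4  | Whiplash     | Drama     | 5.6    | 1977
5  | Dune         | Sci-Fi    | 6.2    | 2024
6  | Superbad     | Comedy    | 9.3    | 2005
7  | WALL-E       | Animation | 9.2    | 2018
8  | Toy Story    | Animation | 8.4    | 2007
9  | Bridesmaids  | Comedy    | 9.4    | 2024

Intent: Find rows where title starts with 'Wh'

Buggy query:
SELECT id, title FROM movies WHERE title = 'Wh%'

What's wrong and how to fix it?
Bug: Wildcards only work with LIKE; '=' treats '%' as a literal character

Fix: Replace '=' with LIKE so 'Wh%' is treated as a pattern

Corrected query:
SELECT id, title FROM movies WHERE title LIKE 'Wh%'

Result:
id | title   
---+---------
4  | Whiplash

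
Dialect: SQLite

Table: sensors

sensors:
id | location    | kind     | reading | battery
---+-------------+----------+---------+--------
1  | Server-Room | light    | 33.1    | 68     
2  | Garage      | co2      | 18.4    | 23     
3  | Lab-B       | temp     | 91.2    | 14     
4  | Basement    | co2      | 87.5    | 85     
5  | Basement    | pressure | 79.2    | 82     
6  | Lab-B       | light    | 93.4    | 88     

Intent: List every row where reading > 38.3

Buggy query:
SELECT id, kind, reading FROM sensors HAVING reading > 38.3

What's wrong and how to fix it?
Bug: HAVING filters the output of aggregation, but this query has no GROUP BY and no aggregate functions, so SQLite rejects it (HAVING clause on a non-aggregate query); the condition here is per row

Fix: Use WHERE for row-level filtering

Corrected query:
SELECT id, kind, reading FROM sensors WHERE reading > 38.3

Result:
id | kind     | reading
---+----------+--------
3  | temp     | 91.2   
4  | co2      | 87.5   
5  | pressure | 79.2   
6  | light    | 93.4   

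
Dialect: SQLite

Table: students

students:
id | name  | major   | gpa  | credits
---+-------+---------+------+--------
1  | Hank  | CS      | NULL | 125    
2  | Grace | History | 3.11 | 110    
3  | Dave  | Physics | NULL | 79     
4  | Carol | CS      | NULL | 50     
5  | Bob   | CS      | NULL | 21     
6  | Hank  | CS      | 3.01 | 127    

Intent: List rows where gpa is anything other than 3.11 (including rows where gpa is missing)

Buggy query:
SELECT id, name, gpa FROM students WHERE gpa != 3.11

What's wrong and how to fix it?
Bug: Inequality against NULL is unknown, not true; rows with NULL are dropped

Fix: Add an explicit OR gpa IS NULL to include the missing-value rows

Corrected query:
SELECT id, name, gpa FROM students WHERE gpa != 3.11 OR gpa IS NULL

Result:
id | name  | gpa 
---+-------+-----
1  | Hank  | NULL
3  | Dave  | NULL
4  | Carol | NULL
5  | Bob   | NULL
6  | Hank  | 3.01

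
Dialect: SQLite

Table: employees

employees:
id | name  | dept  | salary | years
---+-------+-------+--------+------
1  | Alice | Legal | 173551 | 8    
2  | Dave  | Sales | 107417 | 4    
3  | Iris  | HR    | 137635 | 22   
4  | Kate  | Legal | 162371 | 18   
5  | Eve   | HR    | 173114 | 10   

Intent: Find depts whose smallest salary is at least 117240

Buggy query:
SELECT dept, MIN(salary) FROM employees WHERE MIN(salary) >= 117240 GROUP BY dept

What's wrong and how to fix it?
Bug: MIN() in WHERE is a misuse of aggregate

Fix: Replace WHERE with HAVING after the GROUP BY

Corrected query:
SELECT dept, MIN(salary) FROM employees GROUP BY dept HAVING MIN(salary) >= 117240

Result:
dept  | MIN(salary)
------+------------
HR    | 137635     
Legal | 162371     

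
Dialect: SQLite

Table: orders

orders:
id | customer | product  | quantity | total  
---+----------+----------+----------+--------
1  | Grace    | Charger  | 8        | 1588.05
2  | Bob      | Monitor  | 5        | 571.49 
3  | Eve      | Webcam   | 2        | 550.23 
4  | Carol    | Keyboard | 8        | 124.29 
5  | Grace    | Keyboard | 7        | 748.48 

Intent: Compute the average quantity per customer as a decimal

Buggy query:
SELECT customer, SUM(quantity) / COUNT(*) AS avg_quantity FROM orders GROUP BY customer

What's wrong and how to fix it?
Bug: SUM(quantity) and COUNT(*) are both integers; the division truncates the fractional part

Fix: Cast one side to REAL so the division keeps the fractional part

Corrected query:
SELECT customer, SUM(quantity) * 1.0 / COUNT(*) AS avg_quantity FROM orders GROUP BY customer

Result:
customer | avg_quantity
---------+-------------
Bob      | 5           
Carol    | 8           
Eve      | 2           
Grace    | 7.5         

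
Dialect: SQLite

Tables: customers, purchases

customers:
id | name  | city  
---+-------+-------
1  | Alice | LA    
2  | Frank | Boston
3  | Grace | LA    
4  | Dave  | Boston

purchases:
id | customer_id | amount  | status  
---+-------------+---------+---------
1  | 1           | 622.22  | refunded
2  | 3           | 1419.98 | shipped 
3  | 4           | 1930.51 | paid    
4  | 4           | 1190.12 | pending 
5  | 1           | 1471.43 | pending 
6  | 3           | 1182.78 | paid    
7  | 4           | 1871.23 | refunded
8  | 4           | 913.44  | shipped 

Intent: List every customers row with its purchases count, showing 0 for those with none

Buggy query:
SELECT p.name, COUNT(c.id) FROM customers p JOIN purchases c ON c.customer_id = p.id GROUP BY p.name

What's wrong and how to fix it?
Bug: INNER JOIN drops customers rows that have no matching purchases rows

Fix: Switch to LEFT JOIN to retain unmatched parent rows

Corrected query:
SELECT p.name, COUNT(c.id) FROM customers p LEFT JOIN purchases c ON c.customer_id = p.id GROUP BY p.name

Result:
name  | COUNT(c.id)
------+------------
Alice | 2          
Dave  | 4          
Frank | 0          
Grace | 2          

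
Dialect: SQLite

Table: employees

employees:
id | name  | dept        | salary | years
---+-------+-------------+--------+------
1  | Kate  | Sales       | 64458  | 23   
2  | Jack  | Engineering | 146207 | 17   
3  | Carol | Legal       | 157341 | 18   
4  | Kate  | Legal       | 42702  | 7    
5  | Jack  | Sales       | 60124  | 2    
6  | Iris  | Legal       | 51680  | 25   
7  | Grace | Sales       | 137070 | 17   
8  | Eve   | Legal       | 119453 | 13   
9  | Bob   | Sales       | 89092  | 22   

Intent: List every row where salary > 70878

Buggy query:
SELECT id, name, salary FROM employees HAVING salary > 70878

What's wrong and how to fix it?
Bug: HAVING filters the output of aggregation, but this query has no GROUP BY and no aggregate functions, so SQLite rejects it (HAVING clause on a non-aggregate query); the condition here is per row

Fix: Replace HAVING with WHERE since the condition applies to individual rows

Corrected query:
SELECT id, name, salary FROM employees WHERE salary > 70878

Result:
id | name  | salary
---+-------+-------
2  | Jack  | 146207
3  | Carol | 157341
7  | Grace | 137070
8  | Eve   | 119453
9  | Bob   | 89092 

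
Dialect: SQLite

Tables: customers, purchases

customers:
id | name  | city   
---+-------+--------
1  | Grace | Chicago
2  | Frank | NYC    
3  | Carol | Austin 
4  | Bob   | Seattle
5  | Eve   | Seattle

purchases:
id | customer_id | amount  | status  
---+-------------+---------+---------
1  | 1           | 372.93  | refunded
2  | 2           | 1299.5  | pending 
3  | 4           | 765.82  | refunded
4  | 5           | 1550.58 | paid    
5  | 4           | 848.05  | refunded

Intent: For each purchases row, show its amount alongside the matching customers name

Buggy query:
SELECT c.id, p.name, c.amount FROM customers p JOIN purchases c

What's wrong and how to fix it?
Bug: Missing join condition: each purchases row is matched to all customers rows instead of just its own

Fix: Specify the join condition linking the foreign key to the parent id

Corrected query:
SELECT c.id, p.name, c.amount FROM customers p JOIN purchases c ON c.customer_id = p.id

Result:
id | name  | amount 
---+-------+--------
1  | Grace | 372.93 
2  | Frank | 1299.5 
3  | Bob   | 765.82 
4  | Eve   | 1550.58
5  | Bob   | 848.05 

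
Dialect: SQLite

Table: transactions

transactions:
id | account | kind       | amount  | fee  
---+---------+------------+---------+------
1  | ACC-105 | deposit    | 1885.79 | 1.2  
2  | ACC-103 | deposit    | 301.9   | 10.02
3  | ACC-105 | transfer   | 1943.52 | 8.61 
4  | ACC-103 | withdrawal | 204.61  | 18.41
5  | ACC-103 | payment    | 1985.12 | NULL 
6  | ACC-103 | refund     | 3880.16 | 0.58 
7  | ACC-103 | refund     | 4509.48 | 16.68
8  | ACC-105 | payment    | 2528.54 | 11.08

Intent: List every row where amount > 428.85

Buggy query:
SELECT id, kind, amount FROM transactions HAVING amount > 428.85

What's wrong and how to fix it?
Bug: HAVING filters the output of aggregation, but this query has no GROUP BY and no aggregate functions, so SQLite rejects it (HAVING clause on a non-aggregate query); the condition here is per row

Fix: Replace HAVING with WHERE since the condition applies to individual rows

Corrected query:
SELECT id, kind, amount FROM transactions WHERE amount > 428.85

Result:
id | kind     | amount 
---+----------+--------
1  | deposit  | 1885.79
3  | transfer | 1943.52
5  | payment  | 1985.12
6  | refund   | 3880.16
7  | refund   | 4509.48
8  | payment  | 2528.54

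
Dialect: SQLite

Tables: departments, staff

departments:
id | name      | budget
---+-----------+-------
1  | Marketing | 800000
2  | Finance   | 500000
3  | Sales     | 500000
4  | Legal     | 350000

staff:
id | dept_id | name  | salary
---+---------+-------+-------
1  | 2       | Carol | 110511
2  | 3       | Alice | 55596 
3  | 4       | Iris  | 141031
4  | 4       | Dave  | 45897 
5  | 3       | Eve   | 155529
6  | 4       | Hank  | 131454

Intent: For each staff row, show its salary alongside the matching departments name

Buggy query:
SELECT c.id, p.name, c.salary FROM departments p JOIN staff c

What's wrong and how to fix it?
Bug: Missing join condition: each staff row is matched to all departments rows instead of just its own

Fix: Specify the join condition linking the foreign key to the parent id

Corrected query:
SELECT c.id, p.name, c.salary FROM departments p JOIN staff c ON c.dept_id = p.id

Result:
id | name    | salary
---+---------+-------
1  | Finance | 110511
2  | Sales   | 55596 
3  | Legal   | 141031
4  | Legal   | 45897 
5  | Sales   | 155529
6  | Legal   | 131454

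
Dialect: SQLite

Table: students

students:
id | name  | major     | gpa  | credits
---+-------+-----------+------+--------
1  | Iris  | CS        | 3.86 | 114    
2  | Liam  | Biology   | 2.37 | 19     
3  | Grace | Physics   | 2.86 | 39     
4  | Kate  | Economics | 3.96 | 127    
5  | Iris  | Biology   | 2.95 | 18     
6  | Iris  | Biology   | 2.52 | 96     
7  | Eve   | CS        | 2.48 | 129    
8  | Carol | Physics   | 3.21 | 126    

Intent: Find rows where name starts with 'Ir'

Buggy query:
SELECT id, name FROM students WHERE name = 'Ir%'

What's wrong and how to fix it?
Bug: Wildcards only work with LIKE; '=' treats '%' as a literal character

Fix: Replace '=' with LIKE so 'Ir%' is treated as a pattern

Corrected query:
SELECT id, name FROM students WHERE name LIKE 'Ir%'

Result:
id | name
---+-----
1  | Iris
5  | Iris
6  | Iris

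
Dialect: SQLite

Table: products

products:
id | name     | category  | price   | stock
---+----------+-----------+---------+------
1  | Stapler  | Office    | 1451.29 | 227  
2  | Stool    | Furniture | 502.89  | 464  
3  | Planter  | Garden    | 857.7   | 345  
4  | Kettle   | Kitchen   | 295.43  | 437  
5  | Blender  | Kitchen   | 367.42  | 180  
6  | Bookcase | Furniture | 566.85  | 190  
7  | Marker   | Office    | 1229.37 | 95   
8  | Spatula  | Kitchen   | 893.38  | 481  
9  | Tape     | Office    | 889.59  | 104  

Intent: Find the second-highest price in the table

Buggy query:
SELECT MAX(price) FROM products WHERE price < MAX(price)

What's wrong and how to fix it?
Bug: MAX(price) on the right of the comparison is an aggregate-in-WHERE error

Fix: Put the inner MAX in a scalar subquery

Corrected query:
SELECT MAX(price) FROM products WHERE price < (SELECT MAX(price) FROM products)

Result:
MAX(price)
----------
1229.37   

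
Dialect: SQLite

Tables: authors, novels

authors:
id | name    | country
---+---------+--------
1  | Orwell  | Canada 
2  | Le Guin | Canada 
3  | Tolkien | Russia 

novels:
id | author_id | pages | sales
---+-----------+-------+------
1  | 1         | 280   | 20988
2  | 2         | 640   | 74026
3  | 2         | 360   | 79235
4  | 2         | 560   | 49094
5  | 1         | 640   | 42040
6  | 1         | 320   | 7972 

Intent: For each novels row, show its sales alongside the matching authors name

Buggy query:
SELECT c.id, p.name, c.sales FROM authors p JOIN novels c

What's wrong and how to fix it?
Bug: JOIN with no ON clause produces a cartesian product; every novels row pairs with every authors row

Fix: Specify the join condition linking the foreign key to the parent id

Corrected query:
SELECT c.id, p.name, c.sales FROM authors p JOIN novels c ON c.author_id = p.id

Result:
id | name    | sales
---+---------+------
1  | Orwell  | 20988
2  | Le Guin | 74026
3  | Le Guin | 79235
4  | Le Guin | 49094
5  | Orwell  | 42040
6  | Orwell  | 7972 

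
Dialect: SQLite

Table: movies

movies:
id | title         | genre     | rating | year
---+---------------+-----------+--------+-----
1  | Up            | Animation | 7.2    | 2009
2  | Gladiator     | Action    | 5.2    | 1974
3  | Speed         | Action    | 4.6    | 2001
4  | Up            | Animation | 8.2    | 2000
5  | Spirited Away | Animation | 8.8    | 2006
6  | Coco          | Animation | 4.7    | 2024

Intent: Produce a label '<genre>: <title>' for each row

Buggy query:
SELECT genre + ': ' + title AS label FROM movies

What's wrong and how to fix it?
Bug: SQLite uses || for string concatenation; + coerces text to numbers (yielding 0)

Fix: Use the || operator for string concatenation

Corrected query:
SELECT genre || ': ' || title AS label FROM movies

Result:
label                   
------------------------
Animation: Up           
Action: Gladiator       
Action: Speed           
Animation: Up           
Animation: Spirited Away
Animation: Coco         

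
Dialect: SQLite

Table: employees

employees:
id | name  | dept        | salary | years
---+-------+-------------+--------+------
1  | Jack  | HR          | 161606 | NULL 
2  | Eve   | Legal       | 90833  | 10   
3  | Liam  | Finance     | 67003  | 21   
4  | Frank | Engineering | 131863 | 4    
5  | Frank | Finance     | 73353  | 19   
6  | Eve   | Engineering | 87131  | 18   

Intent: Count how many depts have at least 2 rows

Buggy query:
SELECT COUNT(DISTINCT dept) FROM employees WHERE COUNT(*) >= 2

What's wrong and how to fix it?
Bug: COUNT(*) cannot appear in WHERE; the per-group count doesn't exist yet

Fix: Group first with HAVING COUNT(*) >= 2, then COUNT the resulting groups

Corrected query:
SELECT COUNT(*) FROM (SELECT dept FROM employees GROUP BY dept HAVING COUNT(*) >= 2)

Result:
COUNT(*)
--------
2       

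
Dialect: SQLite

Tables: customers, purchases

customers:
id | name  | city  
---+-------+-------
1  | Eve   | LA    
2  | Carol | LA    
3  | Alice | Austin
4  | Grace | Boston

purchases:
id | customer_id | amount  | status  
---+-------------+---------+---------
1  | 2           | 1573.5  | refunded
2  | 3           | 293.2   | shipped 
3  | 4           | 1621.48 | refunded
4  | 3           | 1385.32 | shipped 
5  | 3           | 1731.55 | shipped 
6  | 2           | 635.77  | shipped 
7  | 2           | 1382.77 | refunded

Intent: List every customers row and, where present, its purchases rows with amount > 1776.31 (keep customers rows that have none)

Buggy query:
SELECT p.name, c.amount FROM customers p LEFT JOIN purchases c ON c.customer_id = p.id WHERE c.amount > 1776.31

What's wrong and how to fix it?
Bug: Filtering c.amount in WHERE discards the NULL rows produced by LEFT JOIN, turning it into an inner join

Fix: Move the right-table condition into the ON clause so unmatched parents are kept

Corrected query:
SELECT p.name, c.amount FROM customers p LEFT JOIN purchases c ON c.customer_id = p.id AND c.amount > 1776.31

Result:
name  | amount
------+-------
Eve   | NULL  
Carol | NULL  
Alice | NULL  
Grace | NULL  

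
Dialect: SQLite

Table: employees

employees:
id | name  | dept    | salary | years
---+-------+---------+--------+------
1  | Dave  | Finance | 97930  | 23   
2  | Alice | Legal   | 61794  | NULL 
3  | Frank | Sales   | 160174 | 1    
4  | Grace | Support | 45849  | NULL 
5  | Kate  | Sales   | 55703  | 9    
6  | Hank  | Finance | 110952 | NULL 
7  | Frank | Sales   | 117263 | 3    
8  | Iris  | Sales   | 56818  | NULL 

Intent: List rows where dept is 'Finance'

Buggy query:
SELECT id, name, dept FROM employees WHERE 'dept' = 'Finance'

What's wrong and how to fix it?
Bug: 'dept' in single quotes is a string literal, not the column; the comparison is literal-vs-literal and never true

Fix: Remove the quotes around the column name (or use double quotes for an identifier)

Corrected query:
SELECT id, name, dept FROM employees WHERE dept = 'Finance'

Result:
id | name | dept   
---+------+--------
1  | Dave | Finance
6  | Hank | Finance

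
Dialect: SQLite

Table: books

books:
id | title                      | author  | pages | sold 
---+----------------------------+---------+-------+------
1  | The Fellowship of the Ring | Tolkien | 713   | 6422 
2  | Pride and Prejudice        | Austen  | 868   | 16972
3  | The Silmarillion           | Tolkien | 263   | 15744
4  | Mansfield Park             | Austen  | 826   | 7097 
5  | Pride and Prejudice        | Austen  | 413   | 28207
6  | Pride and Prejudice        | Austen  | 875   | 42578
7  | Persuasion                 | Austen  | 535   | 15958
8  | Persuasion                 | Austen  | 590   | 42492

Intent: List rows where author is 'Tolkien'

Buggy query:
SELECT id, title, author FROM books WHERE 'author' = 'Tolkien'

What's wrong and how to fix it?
Bug: Single quotes denote string literals in SQL; the column name is being compared as a constant string

Fix: Reference the column as author without single quotes

Corrected query:
SELECT id, title, author FROM books WHERE author = 'Tolkien'

Result:
id | title                      | author 
---+----------------------------+--------
1  | The Fellowship of the Ring | Tolkien
3  | The Silmarillion           | Tolkien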